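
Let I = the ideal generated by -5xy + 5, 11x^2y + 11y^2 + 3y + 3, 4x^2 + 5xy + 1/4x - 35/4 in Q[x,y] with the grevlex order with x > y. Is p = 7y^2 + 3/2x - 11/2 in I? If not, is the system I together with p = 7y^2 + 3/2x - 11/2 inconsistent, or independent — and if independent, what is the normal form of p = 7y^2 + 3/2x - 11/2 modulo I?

7y^2 + 3/2x - 11/2 lies in I (it reduces to 0).

First compute the reduced Gröbner basis of I by Buchberger's algorithm.
f_1 = -5xy + 5, LT = xy.
f_2 = 11x^2y + 11y^2 + 3y + 3, LT = x^2y.
f_3 = 4x^2 + 5xy + 1/4x - 35/4, LT = x^2.

S(f_1,f_2): lcm = x^2y. S = -y^2 - x - 3/11y - 3/11.
  reduce S modulo (f_1, f_2, f_3):
  remainder -y^2 - x - 3/11y - 3/11 ≠ 0; add h_4 = -y^2 - x - 3/11y - 3/11 to the basis.

S(f_1,f_3): lcm = x^2y. S = -5/4xy^2 - 1/16xy - x + 35/16y.
  reduce S modulo (f_1, f_2, f_3, h_4):
  remainder -x + 15/16y - 1/16 ≠ 0; add h_5 = -x + 15/16y - 1/16 to the basis.

S(f_1,h_4): lcm = xy^2. S = -x^2 - 3/11xy - 3/11x - y.
  reduce S modulo (f_1, f_2, f_3, h_4, h_5):
  remainder -3371/2816y - 3371/2816 ≠ 0; add h_6 = -3371/2816y - 3371/2816 to the basis.

The other S-polynomials (S(f_2,f_3), S(f_2,h_4), S(f_3,h_4), S(f_1,h_5), S(f_2,h_5), S(f_3,h_5), S(h_4,h_5), S(f_1,h_6), S(f_2,h_6), S(f_3,h_6), S(h_4,h_6), S(h_5,h_6)) all reduce to 0 modulo the current basis, so we have a Gröbner basis.
Inter-reduce: drop elements whose leading term is divisible by another's, tail-reduce, and make monic.
Reduced Gröbner basis: {x + 1, y + 1}.
Label its elements g_1 = x + 1, g_2 = y + 1.

Reduce p = 7y^2 + 3/2x - 11/2 modulo G:
  leading term y^2: subtract (7y)·g_2 from 7y^2 + 3/2x - 11/2 → 3/2x - 7y - 11/2
  leading term x: subtract (3/2)·g_1 from 3/2x - 7y - 11/2 → -7y - 7
  leading term y: subtract (-7)·g_2 from -7y - 7 → 0
  normal form = 0.
Since the normal form is 0, p ∈ I.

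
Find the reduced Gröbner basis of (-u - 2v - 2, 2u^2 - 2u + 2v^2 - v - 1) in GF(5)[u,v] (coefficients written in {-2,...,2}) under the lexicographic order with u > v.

f_1 = -u - 2v - 2, LT = u.
f_2 = 2u^2 - 2u + 2v^2 - v - 1, LT = u^2.

S(f_1,f_2): lcm = u^2. S = 2uv - 2u - v^2 - 2v - 2.
  leading term uv: subtract (-2v)·f_1 from 2uv - 2u - v^2 - 2v - 2 → -2u - v - 2
  leading term u: subtract (2)·f_1 from -2u - v - 2 → -2v + 2
  leading term v: no divisor's leading term divides it; move -2v to the remainder.
  leading term 1: no divisor's leading term divides it; move 2 to the remainder.
  remainder -2v + 2 ≠ 0; add g_3 = -2v + 2 to the basis.

The other S-polynomials (S(f_1,g_3), S(f_2,g_3)) all reduce to 0 modulo the current basis, so we have a Gröbner basis.
Inter-reduce: drop elements whose leading term is divisible by another's, tail-reduce, and make monic.

G = {u - 1, v - 1}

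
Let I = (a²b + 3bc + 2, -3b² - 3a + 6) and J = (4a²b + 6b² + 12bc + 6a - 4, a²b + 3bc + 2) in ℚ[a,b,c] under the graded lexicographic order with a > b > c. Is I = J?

Two ideals are equal iff their reduced Gröbner bases coincide (the reduced basis is unique for a fixed ordering).
Buchberger on the first generating set:
f_1 = a²b + 3bc + 2, LT = a²b.
f_2 = -3b² - 3a + 6, LT = b².

S(f_1,f_2): lcm = a²b². S = -a³ + 3b²c + 2a² + 2b.
  leading term a³: no divisor's leading term divides it; move -a³ to the remainder.
  leading term b²c: subtract (-c)·f_2 from 3b²c + 2a² + 2b → 2a² - 3ac + 2b + 6c
  leading term a²: no divisor's leading term divides it; move 2a² to the remainder.
  leading term ac: no divisor's leading term divides it; move -3ac to the remainder.
  leading term b: no divisor's leading term divides it; move 2b to the remainder.
  leading term c: no divisor's leading term divides it; move 6c to the remainder.
  remainder -a³ + 2a² - 3ac + 2b + 6c ≠ 0; add g_3 = -a³ + 2a² - 3ac + 2b + 6c to the basis.

The other S-polynomials (S(f_1,g_3), S(f_2,g_3)) all reduce to 0 modulo the current basis, so we have a Gröbner basis.
Inter-reduce: drop elements whose leading term is divisible by another's, tail-reduce, and make monic.
Reduced Gröbner basis: {a³ - 2a² + 3ac - 2b - 6c, a²b + 3bc + 2, b² + a - 2}.

Buchberger on the second generating set:
h_1 = 4a²b + 6b² + 12bc + 6a - 4, LT = a²b.
h_2 = a²b + 3bc + 2, LT = a²b.

S(h_1,h_2): lcm = a²b. S = 3/2b² + 3/2a - 3.
  leading term b²: no divisor's leading term divides it; move 3/2b² to the remainder.
  leading term a: no divisor's leading term divides it; move 3/2a to the remainder.
  leading term 1: no divisor's leading term divides it; move -3 to the remainder.
  remainder 3/2b² + 3/2a - 3 ≠ 0; add k_3 = 3/2b² + 3/2a - 3 to the basis.

S(h_1,k_3): lcm = a²b². S = -a³ + 3/2b³ + 3b²c + 2a² + 3/2ab - b.
  leading term a³: no divisor's leading term divides it; move -a³ to the remainder.
  leading term b³: subtract (b)·k_3 from 3/2b³ + 3b²c + 2a² + 3/2ab - b → 3b²c + 2a² + 2b
  leading term b²c: subtract (2c)·k_3 from 3b²c + 2a² + 2b → 2a² - 3ac + 2b + 6c
  leading term a²: no divisor's leading term divides it; move 2a² to the remainder.
  leading term ac: no divisor's leading term divides it; move -3ac to the remainder.
  leading term b: no divisor's leading term divides it; move 2b to the remainder.
  leading term c: no divisor's leading term divides it; move 6c to the remainder.
  remainder -a³ + 2a² - 3ac + 2b + 6c ≠ 0; add k_4 = -a³ + 2a² - 3ac + 2b + 6c to the basis.

The other S-polynomials (S(h_2,k_3), S(h_1,k_4), S(h_2,k_4), S(k_3,k_4)) all reduce to 0 modulo the current basis, so we have a Gröbner basis.
Inter-reduce: drop elements whose leading term is divisible by another's, tail-reduce, and make monic.
Reduced Gröbner basis: {a³ - 2a² + 3ac - 2b - 6c, a²b + 3bc + 2, b² + a - 2}.

The two bases agree; hence the ideals are identical.

Yes, the ideals are equal.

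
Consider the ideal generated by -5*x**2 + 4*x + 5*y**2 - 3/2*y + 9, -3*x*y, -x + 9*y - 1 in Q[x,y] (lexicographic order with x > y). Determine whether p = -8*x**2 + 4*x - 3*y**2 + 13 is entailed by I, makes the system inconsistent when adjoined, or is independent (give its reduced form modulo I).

First compute the reduced Gröbner basis of I by Buchberger's algorithm.
f_1 = -5*x**2 + 4*x + 5*y**2 - 3/2*y + 9, LT = x**2.
f_2 = -3*x*y, LT = x*y.
f_3 = -x + 9*y - 1, LT = x.

S(f_1,f_2): lcm = x**2*y. S = -4/5*x*y - y**3 + 3/10*y**2 - 9/5*y.
  leading term x*y: subtract (4/15)·f_2 from -4/5*x*y - y**3 + 3/10*y**2 - 9/5*y → -y**3 + 3/10*y**2 - 9/5*y
  leading term y**3: no divisor's leading term divides it; move -y**3 to the remainder.
  leading term y**2: no divisor's leading term divides it; move 3/10*y**2 to the remainder.
  leading term y: no divisor's leading term divides it; move -9/5*y to the remainder.
  remainder -y**3 + 3/10*y**2 - 9/5*y ≠ 0; add h_4 = -y**3 + 3/10*y**2 - 9/5*y to the basis.

S(f_1,f_3): lcm = x**2. S = 9*x*y - 9/5*x - y**2 + 3/10*y - 9/5.
  leading term x*y: subtract (-3)·f_2 from 9*x*y - 9/5*x - y**2 + 3/10*y - 9/5 → -9/5*x - y**2 + 3/10*y - 9/5
  leading term x: subtract (9/5)·f_3 from -9/5*x - y**2 + 3/10*y - 9/5 → -y**2 - 159/10*y
  leading term y**2: no divisor's leading term divides it; move -y**2 to the remainder.
  leading term y: no divisor's leading term divides it; move -159/10*y to the remainder.
  remainder -y**2 - 159/10*y ≠ 0; add h_5 = -y**2 - 159/10*y to the basis.

S(f_2,f_3): lcm = x*y. S = 9*y**2 - y.
  leading term y**2: subtract (-9)·h_5 from 9*y**2 - y → -1441/10*y
  leading term y: no divisor's leading term divides it; move -1441/10*y to the remainder.
  remainder -1441/10*y ≠ 0; add h_6 = -1441/10*y to the basis.

S(f_1,h_4): leading monomials are coprime, so the S-polynomial reduces to 0 (Buchberger's first criterion).
S(f_2,h_4): lcm = x*y**3. S = 3/10*x*y**2 - 9/5*x*y.
  leading term x*y**2: subtract (-1/10*y)·f_2 from 3/10*x*y**2 - 9/5*x*y → -9/5*x*y
  leading term x*y: subtract (3/5)·f_2 from -9/5*x*y → 0
  remainder 0.

S(f_3,h_4): leading monomials are coprime, so the S-polynomial reduces to 0 (Buchberger's first criterion).
S(f_1,h_5): leading monomials are coprime, so the S-polynomial reduces to 0 (Buchberger's first criterion).
S(f_2,h_5): lcm = x*y**2. S = -159/10*x*y.
  leading term x*y: subtract (53/10)·f_2 from -159/10*x*y → 0
  remainder 0.

S(f_3,h_5): leading monomials are coprime, so the S-polynomial reduces to 0 (Buchberger's first criterion).
S(h_4,h_5): lcm = y**3. S = -81/5*y**2 + 9/5*y.
  leading term y**2: subtract (81/5)·h_5 from -81/5*y**2 + 9/5*y → 12969/50*y
  leading term y: subtract (-9/5)·h_6 from 12969/50*y → 0
  remainder 0.

S(f_1,h_6): leading monomials are coprime, so the S-polynomial reduces to 0 (Buchberger's first criterion).
S(f_2,h_6): lcm = x*y. S = 0.
  remainder 0.

S(f_3,h_6): leading monomials are coprime, so the S-polynomial reduces to 0 (Buchberger's first criterion).
S(h_4,h_6): lcm = y**3. S = -3/10*y**2 + 9/5*y.
  leading term y**2: subtract (3/10)·h_5 from -3/10*y**2 + 9/5*y → 657/100*y
  leading term y: subtract (-657/14410)·h_6 from 657/100*y → 0
  remainder 0.

S(h_5,h_6): lcm = y**2. S = 159/10*y.
  leading term y: subtract (-159/1441)·h_6 from 159/10*y → 0
  remainder 0.

Every S-polynomial of the final basis reduces to 0, so we have a Gröbner basis.
Inter-reduce: drop elements whose leading term is divisible by another's, tail-reduce, and make monic.
Reduced Gröbner basis: {x + 1, y}.
Label its elements g_1 = x + 1, g_2 = y.

Reduce p = -8*x**2 + 4*x - 3*y**2 + 13 modulo G:
  leading term x**2: subtract (-8*x)·g_1 from -8*x**2 + 4*x - 3*y**2 + 13 → 12*x - 3*y**2 + 13
  leading term x: subtract (12)·g_1 from 12*x - 3*y**2 + 13 → -3*y**2 + 1
  leading term y**2: subtract (-3*y)·g_2 from -3*y**2 + 1 → 1
  leading term 1: no divisor's leading term divides it; move 1 to the remainder.
  normal form = 1.
The normal form is nonzero, so p ∉ I. Since p minus its normal form lies in I, I + (p) = I + (r) where r = 1; decide whether this ideal is the whole ring.
Here r = 1 is a nonzero constant, hence a unit: 1 ∈ I + (p), the Gröbner basis of I + (p) is {1}, and the enlarged system has no common solution — adjoining p is inconsistent.

Adjoining -8*x**2 + 4*x - 3*y**2 + 13 makes the ideal the whole ring: the system is inconsistent.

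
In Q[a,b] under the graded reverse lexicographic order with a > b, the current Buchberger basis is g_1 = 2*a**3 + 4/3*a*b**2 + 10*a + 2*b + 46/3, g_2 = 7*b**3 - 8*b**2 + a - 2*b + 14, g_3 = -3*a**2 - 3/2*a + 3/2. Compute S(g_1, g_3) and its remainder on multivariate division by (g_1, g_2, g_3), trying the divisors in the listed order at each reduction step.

lcm(LM(g_1), LM(g_3)) = a**3.
S = (lcm/LT(g_1))·g_1 − (lcm/LT(g_3))·g_3 = 2/3*a*b**2 - 1/2*a**2 + 11/2*a + b + 23/3.
Reduce S modulo (g_1, g_2, g_3) in that order:
  leading term a*b**2: no divisor's leading term divides it; move 2/3*a*b**2 to the remainder.
  leading term a**2: subtract (1/6)·g_3 from -1/2*a**2 + 11/2*a + b + 23/3 → 23/4*a + b + 89/12
  leading term a: no divisor's leading term divides it; move 23/4*a to the remainder.
  leading term b: no divisor's leading term divides it; move b to the remainder.
  leading term 1: no divisor's leading term divides it; move 89/12 to the remainder.
The remainder 2/3*a*b**2 + 23/4*a + b + 89/12 is nonzero, so it would be added as the next basis element.
This is the inner loop of Buchberger's algorithm — each nonzero remainder becomes a new basis element.

S(g_1, g_3) = 2/3*a*b**2 - 1/2*a**2 + 11/2*a + b + 23/3; remainder on division = 2/3*a*b**2 + 23/4*a + b + 89/12.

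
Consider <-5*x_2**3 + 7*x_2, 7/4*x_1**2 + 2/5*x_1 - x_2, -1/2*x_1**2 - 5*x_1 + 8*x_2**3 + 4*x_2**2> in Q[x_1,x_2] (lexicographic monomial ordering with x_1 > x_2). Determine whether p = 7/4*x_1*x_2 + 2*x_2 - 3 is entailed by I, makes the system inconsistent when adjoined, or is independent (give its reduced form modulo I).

First compute the reduced Gröbner basis of I by Buchberger's algorithm.
f_1 = -5*x_2**3 + 7*x_2, LT = x_2**3.
f_2 = 7/4*x_1**2 + 2/5*x_1 - x_2, LT = x_1**2.
f_3 = -1/2*x_1**2 - 5*x_1 + 8*x_2**3 + 4*x_2**2, LT = x_1**2.

S(f_2,f_3): lcm = x_1**2. S = -342/35*x_1 + 16*x_2**3 + 8*x_2**2 - 4/7*x_2.
  leading term x_1: no divisor's leading term divides it; move -342/35*x_1 to the remainder.
  leading term x_2**3: subtract (-16/5)·f_1 from 16*x_2**3 + 8*x_2**2 - 4/7*x_2 → 8*x_2**2 + 764/35*x_2
  leading term x_2**2: no divisor's leading term divides it; move 8*x_2**2 to the remainder.
  leading term x_2: no divisor's leading term divides it; move 764/35*x_2 to the remainder.
  remainder -342/35*x_1 + 8*x_2**2 + 764/35*x_2 ≠ 0; add h_4 = -342/35*x_1 + 8*x_2**2 + 764/35*x_2 to the basis.

S(f_2,h_4): lcm = x_1**2. S = 140/171*x_1*x_2**2 + 382/171*x_1*x_2 + 8/35*x_1 - 4/7*x_2.
  leading term x_1*x_2**2: subtract (-2450/29241*x_2**2)·h_4 from 140/171*x_1*x_2**2 + 382/171*x_1*x_2 + 8/35*x_1 - 4/7*x_2 → 382/171*x_1*x_2 + 8/35*x_1 + 19600/29241*x_2**4 + 53480/29241*x_2**3 - 4/7*x_2
  leading term x_1*x_2: subtract (-6685/29241*x_2)·h_4 from 382/171*x_1*x_2 + 8/35*x_1 + 19600/29241*x_2**4 + 53480/29241*x_2**3 - 4/7*x_2 → 8/35*x_1 + 19600/29241*x_2**4 + 106960/29241*x_2**3 + 145924/29241*x_2**2 - 4/7*x_2
  leading term x_1: subtract (-4/171)·h_4 from 8/35*x_1 + 19600/29241*x_2**4 + 106960/29241*x_2**3 + 145924/29241*x_2**2 - 4/7*x_2 → 19600/29241*x_2**4 + 106960/29241*x_2**3 + 151396/29241*x_2**2 - 52/855*x_2
  leading term x_2**4: subtract (-3920/29241*x_2)·f_1 from 19600/29241*x_2**4 + 106960/29241*x_2**3 + 151396/29241*x_2**2 - 52/855*x_2 → 106960/29241*x_2**3 + 59612/9747*x_2**2 - 52/855*x_2
  leading term x_2**3: subtract (-21392/29241)·f_1 from 106960/29241*x_2**3 + 59612/9747*x_2**2 - 52/855*x_2 → 59612/9747*x_2**2 + 739828/146205*x_2
  leading term x_2**2: no divisor's leading term divides it; move 59612/9747*x_2**2 to the remainder.
  leading term x_2: no divisor's leading term divides it; move 739828/146205*x_2 to the remainder.
  remainder 59612/9747*x_2**2 + 739828/146205*x_2 ≠ 0; add h_5 = 59612/9747*x_2**2 + 739828/146205*x_2 to the basis.

S(f_1,h_5): lcm = x_2**3. S = -184957/223545*x_2**2 - 7/5*x_2.
  leading term x_2**2: subtract (-600925293/4441988180)·h_5 from -184957/223545*x_2**2 - 7/5*x_2 → -35752221986/49972367025*x_2
  leading term x_2: no divisor's leading term divides it; move -35752221986/49972367025*x_2 to the remainder.
  remainder -35752221986/49972367025*x_2 ≠ 0; add h_6 = -35752221986/49972367025*x_2 to the basis.

The other S-polynomials (S(f_1,f_2), S(f_1,f_3), S(f_1,h_4), S(f_3,h_4), S(f_2,h_5), S(f_3,h_5), S(h_4,h_5), S(f_1,h_6), S(f_2,h_6), S(f_3,h_6), S(h_4,h_6), S(h_5,h_6)) all reduce to 0 modulo the current basis, so we have a Gröbner basis.
Inter-reduce: drop elements whose leading term is divisible by another's, tail-reduce, and make monic.
Reduced Gröbner basis: {x_1, x_2}.
Label its elements g_1 = x_1, g_2 = x_2.

Reduce p = 7/4*x_1*x_2 + 2*x_2 - 3 modulo G:
  leading term x_1*x_2: subtract (7/4*x_2)·g_1 from 7/4*x_1*x_2 + 2*x_2 - 3 → 2*x_2 - 3
  leading term x_2: subtract (2)·g_2 from 2*x_2 - 3 → -3
  leading term 1: no divisor's leading term divides it; move -3 to the remainder.
  normal form = -3.
The normal form is nonzero, so p ∉ I. Since p minus its normal form lies in I, I + (p) = I + (r) where r = -3; decide whether this ideal is the whole ring.
Here r = -3 is a nonzero constant, hence a unit: 1 ∈ I + (p), the Gröbner basis of I + (p) is {1}, and the enlarged system has no common solution — adjoining p is inconsistent.

Ideal membership is decidable via reduction modulo a Gröbner basis.

Adjoining 7/4*x_1*x_2 + 2*x_2 - 3 makes the ideal the whole ring: the system is inconsistent.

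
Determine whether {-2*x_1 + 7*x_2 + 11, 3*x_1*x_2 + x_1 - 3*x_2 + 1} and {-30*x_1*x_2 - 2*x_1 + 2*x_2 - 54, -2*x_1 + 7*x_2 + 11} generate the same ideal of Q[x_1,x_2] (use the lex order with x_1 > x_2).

Yes, the ideals are equal.

Two ideals are equal iff their reduced Gröbner bases coincide (the reduced basis is unique for a fixed ordering).
Buchberger on the first generating set:
f_1 = -2*x_1 + 7*x_2 + 11, LT = x_1.
f_2 = 3*x_1*x_2 + x_1 - 3*x_2 + 1, LT = x_1*x_2.

S(f_1,f_2): lcm = x_1*x_2. S = -1/3*x_1 - 7/2*x_2**2 - 9/2*x_2 - 1/3.
  reduce S modulo (f_1, f_2):
  remainder -7/2*x_2**2 - 17/3*x_2 - 13/6 ≠ 0; add g_3 = -7/2*x_2**2 - 17/3*x_2 - 13/6 to the basis.

The other S-polynomials (S(f_1,g_3), S(f_2,g_3)) all reduce to 0 modulo the current basis, so we have a Gröbner basis.
Inter-reduce: drop elements whose leading term is divisible by another's, tail-reduce, and make monic.
Reduced Gröbner basis: {x_1 - 7/2*x_2 - 11/2, x_2**2 + 34/21*x_2 + 13/21}.

Buchberger on the second generating set:
h_1 = -30*x_1*x_2 - 2*x_1 + 2*x_2 - 54, LT = x_1*x_2.
h_2 = -2*x_1 + 7*x_2 + 11, LT = x_1.

S(h_1,h_2): lcm = x_1*x_2. S = 1/15*x_1 + 7/2*x_2**2 + 163/30*x_2 + 9/5.
  reduce S modulo (h_1, h_2):
  remainder 7/2*x_2**2 + 17/3*x_2 + 13/6 ≠ 0; add k_3 = 7/2*x_2**2 + 17/3*x_2 + 13/6 to the basis.

The other S-polynomials (S(h_1,k_3), S(h_2,k_3)) all reduce to 0 modulo the current basis, so we have a Gröbner basis.
Inter-reduce: drop elements whose leading term is divisible by another's, tail-reduce, and make monic.
Reduced Gröbner basis: {x_1 - 7/2*x_2 - 11/2, x_2**2 + 34/21*x_2 + 13/21}.

These coincide, so the ideals are equal.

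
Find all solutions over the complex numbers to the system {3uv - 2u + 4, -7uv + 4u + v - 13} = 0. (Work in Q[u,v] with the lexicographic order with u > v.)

Compute a lex Gröbner basis by Buchberger's algorithm.
f_1 = 3uv - 2u + 4, LT = uv.
f_2 = -7uv + 4u + v - 13, LT = uv.

S(f_1,f_2): lcm = uv. S = -2/21u + 1/7v - 11/21.
  leading term u: no divisor's leading term divides it; move -2/21u to the remainder.
  leading term v: no divisor's leading term divides it; move 1/7v to the remainder.
  leading term 1: no divisor's leading term divides it; move -11/21 to the remainder.
  remainder -2/21u + 1/7v - 11/21 ≠ 0; add h_3 = -2/21u + 1/7v - 11/21 to the basis.

S(f_1,h_3): lcm = uv. S = -2/3u + 3/2v^2 - 11/2v + 4/3.
  leading term u: subtract (7)·h_3 from -2/3u + 3/2v^2 - 11/2v + 4/3 → 3/2v^2 - 13/2v + 5
  leading term v^2: no divisor's leading term divides it; move 3/2v^2 to the remainder.
  leading term v: no divisor's leading term divides it; move -13/2v to the remainder.
  leading term 1: no divisor's leading term divides it; move 5 to the remainder.
  remainder 3/2v^2 - 13/2v + 5 ≠ 0; add h_4 = 3/2v^2 - 13/2v + 5 to the basis.

The other S-polynomials (S(f_2,h_3), S(f_1,h_4), S(f_2,h_4), S(h_3,h_4)) all reduce to 0 modulo the current basis, so we have a Gröbner basis.
Inter-reduce: drop elements whose leading term is divisible by another's, tail-reduce, and make monic.
Reduced Gröbner basis: {u - 3/2v + 11/2, v^2 - 13/3v + 10/3}.

Elimination: the polynomial v^2 - 13/3v + 10/3 lies in the elimination ideal for v, so v ∈ {1, 10/3}. For each such v, the remaining basis elements (now univariate) give the rest of the solution.
  v = 1: the earlier basis element becomes u + 4 = 0, giving u = -4 — point (-4, 1).
  v = 10/3: the earlier basis element becomes u + 1/2 = 0, giving u = -1/2 — point (-1/2, 10/3).
Check: every point annihilates each of the original generators.

{(-4, 1), (-1/2, 10/3)}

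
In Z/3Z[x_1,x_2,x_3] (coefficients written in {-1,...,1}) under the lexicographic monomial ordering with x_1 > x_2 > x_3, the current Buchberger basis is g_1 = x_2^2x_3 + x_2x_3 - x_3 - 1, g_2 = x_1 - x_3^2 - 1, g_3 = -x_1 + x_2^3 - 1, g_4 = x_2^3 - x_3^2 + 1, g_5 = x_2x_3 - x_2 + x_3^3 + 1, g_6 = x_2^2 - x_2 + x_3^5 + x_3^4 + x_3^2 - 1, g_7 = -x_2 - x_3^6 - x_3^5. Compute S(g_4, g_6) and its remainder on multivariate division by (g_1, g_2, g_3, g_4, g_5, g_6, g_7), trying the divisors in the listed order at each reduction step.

S(g_4, g_6) = x_2^2 - x_2x_3^5 - x_2x_3^4 - x_2x_3^2 + x_2 - x_3^2 + 1; remainder on division = x_3^7 - x_3^5 - x_3^3 - 1.

lcm(LM(g_4), LM(g_6)) = x_2^3.
S = (lcm/LT(g_4))·g_4 − (lcm/LT(g_6))·g_6 = x_2^2 - x_2x_3^5 - x_2x_3^4 - x_2x_3^2 + x_2 - x_3^2 + 1.
Reduce S modulo (g_1, g_2, g_3, g_4, g_5, g_6, g_7) in that order:
  leading term x_2^2: subtract (1)·g_6 from x_2^2 - x_2x_3^5 - x_2x_3^4 - x_2x_3^2 + x_2 - x_3^2 + 1 → -x_2x_3^5 - x_2x_3^4 - x_2x_3^2 - x_2 - x_3^5 - x_3^4 + x_3^2 - 1
  leading term x_2x_3^5: subtract (-x_3^4)·g_5 from -x_2x_3^5 - x_2x_3^4 - x_2x_3^2 - x_2 - x_3^5 - x_3^4 + x_3^2 - 1 → x_2x_3^4 - x_2x_3^2 - x_2 + x_3^7 - x_3^5 + x_3^2 - 1
  leading term x_2x_3^4: subtract (x_3^3)·g_5 from x_2x_3^4 - x_2x_3^2 - x_2 + x_3^7 - x_3^5 + x_3^2 - 1 → x_2x_3^3 - x_2x_3^2 - x_2 + x_3^7 - x_3^6 - x_3^5 - x_3^3 + x_3^2 - 1
  leading term x_2x_3^3: subtract (x_3^2)·g_5 from x_2x_3^3 - x_2x_3^2 - x_2 + x_3^7 - x_3^6 - x_3^5 - x_3^3 + x_3^2 - 1 → -x_2 + x_3^7 - x_3^6 + x_3^5 - x_3^3 - 1
  leading term x_2: subtract (1)·g_7 from -x_2 + x_3^7 - x_3^6 + x_3^5 - x_3^3 - 1 → x_3^7 - x_3^5 - x_3^3 - 1
  leading term x_3^7: no divisor's leading term divides it; move x_3^7 to the remainder.
  leading term x_3^5: no divisor's leading term divides it; move -x_3^5 to the remainder.
  leading term x_3^3: no divisor's leading term divides it; move -x_3^3 to the remainder.
  leading term 1: no divisor's leading term divides it; move -1 to the remainder.
The remainder x_3^7 - x_3^5 - x_3^3 - 1 is nonzero, so it would be added as the next basis element.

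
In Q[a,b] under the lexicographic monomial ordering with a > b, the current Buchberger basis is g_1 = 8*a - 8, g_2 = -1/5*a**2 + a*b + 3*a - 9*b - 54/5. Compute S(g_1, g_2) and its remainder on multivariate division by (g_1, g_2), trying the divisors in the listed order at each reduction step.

lcm(LM(g_1), LM(g_2)) = a**2.
S = (lcm/LT(g_1))·g_1 − (lcm/LT(g_2))·g_2 = 5*a*b + 14*a - 45*b - 54.
Reduce S modulo (g_1, g_2) in that order:
  leading term a*b: subtract (5/8*b)·g_1 from 5*a*b + 14*a - 45*b - 54 → 14*a - 40*b - 54
  leading term a: subtract (7/4)·g_1 from 14*a - 40*b - 54 → -40*b - 40
  leading term b: no divisor's leading term divides it; move -40*b to the remainder.
  leading term 1: no divisor's leading term divides it; move -40 to the remainder.
The remainder -40*b - 40 is nonzero, so it would be added as the next basis element.

S(g_1, g_2) = 5*a*b + 14*a - 45*b - 54; remainder on division = -40*b - 40.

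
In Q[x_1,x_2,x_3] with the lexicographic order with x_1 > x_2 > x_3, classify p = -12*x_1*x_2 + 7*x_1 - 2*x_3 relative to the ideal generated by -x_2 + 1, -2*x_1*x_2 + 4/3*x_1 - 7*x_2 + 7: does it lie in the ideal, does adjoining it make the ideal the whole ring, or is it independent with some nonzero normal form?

-12*x_1*x_2 + 7*x_1 - 2*x_3 is independent of I; its normal form modulo I is -2*x_3.

First compute the reduced Gröbner basis of I by Buchberger's algorithm.
f_1 = -x_2 + 1, LT = x_2.
f_2 = -2*x_1*x_2 + 4/3*x_1 - 7*x_2 + 7, LT = x_1*x_2.

S(f_1,f_2): lcm = x_1*x_2. S = -1/3*x_1 - 7/2*x_2 + 7/2.
  leading term x_1: no divisor's leading term divides it; move -1/3*x_1 to the remainder.
  leading term x_2: subtract (7/2)·f_1 from -7/2*x_2 + 7/2 → 0
  remainder -1/3*x_1 ≠ 0; add h_3 = -1/3*x_1 to the basis.

S(f_1,h_3): leading monomials are coprime, so the S-polynomial reduces to 0 (Buchberger's first criterion).
S(f_2,h_3): lcm = x_1*x_2. S = -2/3*x_1 + 7/2*x_2 - 7/2.
  leading term x_1: subtract (2)·h_3 from -2/3*x_1 + 7/2*x_2 - 7/2 → 7/2*x_2 - 7/2
  leading term x_2: subtract (-7/2)·f_1 from 7/2*x_2 - 7/2 → 0
  remainder 0.

Every S-polynomial of the final basis reduces to 0, so we have a Gröbner basis.
Inter-reduce: drop elements whose leading term is divisible by another's, tail-reduce, and make monic.
Reduced Gröbner basis: {x_1, x_2 - 1}.
Label its elements g_1 = x_1, g_2 = x_2 - 1.

Reduce p = -12*x_1*x_2 + 7*x_1 - 2*x_3 modulo G:
  leading term x_1*x_2: subtract (-12*x_2)·g_1 from -12*x_1*x_2 + 7*x_1 - 2*x_3 → 7*x_1 - 2*x_3
  leading term x_1: subtract (7)·g_1 from 7*x_1 - 2*x_3 → -2*x_3
  leading term x_3: no divisor's leading term divides it; move -2*x_3 to the remainder.
  normal form = -2*x_3.
The normal form is nonzero, so p ∉ I. Since p minus its normal form lies in I, I + (p) = I + (r) where r = -2*x_3; decide whether this ideal is the whole ring.
Run Buchberger on G together with r (pairs among the g_i already reduce to 0 since G is a Gröbner basis):
g_1 = x_1, LT = x_1.
g_2 = x_2 - 1, LT = x_2.
r = -2*x_3, LT = x_3.

S(g_1,g_2): leading monomials are coprime, so the S-polynomial reduces to 0 (Buchberger's first criterion).
S(g_1,r): leading monomials are coprime, so the S-polynomial reduces to 0 (Buchberger's first criterion).
S(g_2,r): leading monomials are coprime, so the S-polynomial reduces to 0 (Buchberger's first criterion).
Every S-polynomial of the final basis reduces to 0, so we have a Gröbner basis.
Inter-reduce: drop elements whose leading term is divisible by another's, tail-reduce, and make monic.
Reduced Gröbner basis: {x_1, x_2 - 1, x_3}.
The reduced Gröbner basis of I + (p) is {x_1, x_2 - 1, x_3} ≠ {1}, a proper ideal, so the enlarged system stays consistent: p is independent of I, with normal form -2*x_3.

The remainder on division by a Gröbner basis is unique — it is the normal form.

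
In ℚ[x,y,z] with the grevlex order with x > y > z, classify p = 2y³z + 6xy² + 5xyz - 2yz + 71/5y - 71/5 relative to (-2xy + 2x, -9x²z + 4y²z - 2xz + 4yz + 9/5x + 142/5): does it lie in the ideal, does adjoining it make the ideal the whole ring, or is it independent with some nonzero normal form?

First compute the reduced Gröbner basis of I by Buchberger's algorithm.
f_1 = -2xy + 2x, LT = xy.
f_2 = -9x²z + 4y²z - 2xz + 4yz + 9/5x + 142/5, LT = x²z.

S(f_1,f_2): lcm = x²yz. S = 4/9y³z - x²z - 2/9xyz + 4/9y²z + ⅕xy + 142/45y.
  leading term y³z: no divisor's leading term divides it; move 4/9y³z to the remainder.
  leading term x²z: subtract (1/9)·f_2 from -x²z - 2/9xyz + 4/9y²z + ⅕xy + 142/45y → -2/9xyz + ⅕xy + 2/9xz - 4/9yz - ⅕x + 142/45y - 142/45
  leading term xyz: subtract (1/9z)·f_1 from -2/9xyz + ⅕xy + 2/9xz - 4/9yz - ⅕x + 142/45y - 142/45 → ⅕xy - 4/9yz - ⅕x + 142/45y - 142/45
  leading term xy: subtract (-1/10)·f_1 from ⅕xy - 4/9yz - ⅕x + 142/45y - 142/45 → -4/9yz + 142/45y - 142/45
  leading term yz: no divisor's leading term divides it; move -4/9yz to the remainder.
  leading term y: no divisor's leading term divides it; move 142/45y to the remainder.
  leading term 1: no divisor's leading term divides it; move -142/45 to the remainder.
  remainder 4/9y³z - 4/9yz + 142/45y - 142/45 ≠ 0; add h_3 = 4/9y³z - 4/9yz + 142/45y - 142/45 to the basis.

The other S-polynomials (S(f_1,h_3), S(f_2,h_3)) all reduce to 0 modulo the current basis, so we have a Gröbner basis.
Inter-reduce: drop elements whose leading term is divisible by another's, tail-reduce, and make monic.
Reduced Gröbner basis: {y³z - yz + 71/10y - 71/10, x²z - 4/9y²z + 2/9xz - 4/9yz - ⅕x - 142/45, xy - x}.
Label its elements g_1 = y³z - yz + 71/10y - 71/10, g_2 = x²z - 4/9y²z + 2/9xz - 4/9yz - ⅕x - 142/45, g_3 = xy - x.

Reduce p = 2y³z + 6xy² + 5xyz - 2yz + 71/5y - 71/5 modulo G:
  leading term y³z: subtract (2)·g_1 from 2y³z + 6xy² + 5xyz - 2yz + 71/5y - 71/5 → 6xy² + 5xyz
  leading term xy²: subtract (6y)·g_3 from 6xy² + 5xyz → 5xyz + 6xy
  leading term xyz: subtract (5z)·g_3 from 5xyz + 6xy → 6xy + 5xz
  leading term xy: subtract (6)·g_3 from 6xy + 5xz → 5xz + 6x
  leading term xz: no divisor's leading term divides it; move 5xz to the remainder.
  leading term x: no divisor's leading term divides it; move 6x to the remainder.
  normal form = 5xz + 6x.
The normal form is nonzero, so p ∉ I. Since p minus its normal form lies in I, I + (p) = I + (r) where r = 5xz + 6x; decide whether this ideal is the whole ring.
Run Buchberger on G together with r (pairs among the g_i already reduce to 0 since G is a Gröbner basis):
g_1 = y³z - yz + 71/10y - 71/10, LT = y³z.
g_2 = x²z - 4/9y²z + 2/9xz - 4/9yz - ⅕x - 142/45, LT = x²z.
g_3 = xy - x, LT = xy.
r = 5xz + 6x, LT = xz.

S(g_2,r): lcm = x²z. S = -4/9y²z - 6/5x² + 2/9xz - 4/9yz - ⅕x - 142/45.
  leading term y²z: no divisor's leading term divides it; move -4/9y²z to the remainder.
  leading term x²: no divisor's leading term divides it; move -6/5x² to the remainder.
  leading term xz: subtract (2/45)·r from 2/9xz - 4/9yz - ⅕x - 142/45 → -4/9yz - 7/15x - 142/45
  leading term yz: no divisor's leading term divides it; move -4/9yz to the remainder.
  leading term x: no divisor's leading term divides it; move -7/15x to the remainder.
  leading term 1: no divisor's leading term divides it; move -142/45 to the remainder.
  remainder -4/9y²z - 6/5x² - 4/9yz - 7/15x - 142/45 ≠ 0; add m_5 = -4/9y²z - 6/5x² - 4/9yz - 7/15x - 142/45 to the basis.

S(g_2,m_5): lcm = x²y²z. S = -4/9y⁴z - 27/10x⁴ - x²yz + 2/9xy²z - 4/9y³z - 21/20x³ - ⅕xy² - 71/10x² - 142/45y².
  leading term y⁴z: subtract (-4/9y)·g_1 from -4/9y⁴z - 27/10x⁴ - x²yz + 2/9xy²z - 4/9y³z - 21/20x³ - ⅕xy² - 71/10x² - 142/45y² → -27/10x⁴ - x²yz + 2/9xy²z - 4/9y³z - 21/20x³ - ⅕xy² - 4/9y²z - 71/10x² - 142/45y
  leading term x⁴: no divisor's leading term divides it; move -27/10x⁴ to the remainder.
  leading term x²yz: subtract (-y)·g_2 from -x²yz + 2/9xy²z - 4/9y³z - 21/20x³ - ⅕xy² - 4/9y²z - 71/10x² - 142/45y → 2/9xy²z - 8/9y³z - 21/20x³ - ⅕xy² + 2/9xyz - 8/9y²z - 71/10x² - ⅕xy - 284/45y
  leading term xy²z: subtract (2/9yz)·g_3 from 2/9xy²z - 8/9y³z - 21/20x³ - ⅕xy² + 2/9xyz - 8/9y²z - 71/10x² - ⅕xy - 284/45y → -8/9y³z - 21/20x³ - ⅕xy² + 4/9xyz - 8/9y²z - 71/10x² - ⅕xy - 284/45y
  leading term y³z: subtract (-8/9)·g_1 from -8/9y³z - 21/20x³ - ⅕xy² + 4/9xyz - 8/9y²z - 71/10x² - ⅕xy - 284/45y → -21/20x³ - ⅕xy² + 4/9xyz - 8/9y²z - 71/10x² - ⅕xy - 8/9yz - 284/45
  leading term x³: no divisor's leading term divides it; move -21/20x³ to the remainder.
  leading term xy²: subtract (-⅕y)·g_3 from -⅕xy² + 4/9xyz - 8/9y²z - 71/10x² - ⅕xy - 8/9yz - 284/45 → 4/9xyz - 8/9y²z - 71/10x² - ⅖xy - 8/9yz - 284/45
  leading term xyz: subtract (4/9z)·g_3 from 4/9xyz - 8/9y²z - 71/10x² - ⅖xy - 8/9yz - 284/45 → -8/9y²z - 71/10x² - ⅖xy + 4/9xz - 8/9yz - 284/45
  leading term y²z: subtract (2)·m_5 from -8/9y²z - 71/10x² - ⅖xy + 4/9xz - 8/9yz - 284/45 → -47/10x² - ⅖xy + 4/9xz + 14/15x
  leading term x²: no divisor's leading term divides it; move -47/10x² to the remainder.
  leading term xy: subtract (-⅖)·g_3 from -⅖xy + 4/9xz + 14/15x → 4/9xz + 8/15x
  leading term xz: subtract (4/45)·r from 4/9xz + 8/15x → 0
  remainder -27/10x⁴ - 21/20x³ - 47/10x² ≠ 0; add m_6 = -27/10x⁴ - 21/20x³ - 47/10x² to the basis.

S(g_3,m_5): lcm = xy²z. S = -27/10x³ - 2xyz - 21/20x² - 71/10x.
  leading term x³: no divisor's leading term divides it; move -27/10x³ to the remainder.
  leading term xyz: subtract (-2z)·g_3 from -2xyz - 21/20x² - 71/10x → -21/20x² - 2xz - 71/10x
  leading term x²: no divisor's leading term divides it; move -21/20x² to the remainder.
  leading term xz: subtract (-⅖)·r from -2xz - 71/10x → -47/10x
  leading term x: no divisor's leading term divides it; move -47/10x to the remainder.
  remainder -27/10x³ - 21/20x² - 47/10x ≠ 0; add m_7 = -27/10x³ - 21/20x² - 47/10x to the basis.

The other S-polynomials (S(g_1,g_2), S(g_1,g_3), S(g_1,r), S(g_2,g_3), S(g_3,r), S(g_1,m_5), S(r,m_5), S(g_1,m_6), S(g_2,m_6), S(g_3,m_6), S(r,m_6), S(m_5,m_6), S(g_1,m_7), S(g_2,m_7), S(g_3,m_7), S(r,m_7), S(m_5,m_7), S(m_6,m_7)) all reduce to 0 modulo the current basis, so we have a Gröbner basis.
Inter-reduce: drop elements whose leading term is divisible by another's, tail-reduce, and make monic.
Reduced Gröbner basis: {x³ + 7/18x² + 47/27x, y²z + 27/10x² + yz + 21/20x + 71/10, xy - x, xz + 6/5x}.
The reduced Gröbner basis of I + (p) is {x³ + 7/18x² + 47/27x, y²z + 27/10x² + yz + 21/20x + 71/10, xy - x, xz + 6/5x} ≠ {1}, a proper ideal, so the enlarged system stays consistent: p is independent of I, with normal form 5xz + 6x.

2y³z + 6xy² + 5xyz - 2yz + 71/5y - 71/5 is independent of I; its normal form modulo I is 5xz + 6x.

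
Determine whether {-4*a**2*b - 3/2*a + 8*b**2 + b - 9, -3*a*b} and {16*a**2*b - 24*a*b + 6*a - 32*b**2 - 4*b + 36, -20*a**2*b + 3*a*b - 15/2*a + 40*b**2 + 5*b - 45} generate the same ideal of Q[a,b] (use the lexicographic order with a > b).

Yes, the ideals are equal.

Two ideals are equal iff their reduced Gröbner bases coincide (the reduced basis is unique for a fixed ordering).
Buchberger on the first generating set:
f_1 = -4*a**2*b - 3/2*a + 8*b**2 + b - 9, LT = a**2*b.
f_2 = -3*a*b, LT = a*b.

S(f_1,f_2): lcm = a**2*b. S = 3/8*a - 2*b**2 - 1/4*b + 9/4.
  reduce S modulo (f_1, f_2):
  remainder 3/8*a - 2*b**2 - 1/4*b + 9/4 ≠ 0; add g_3 = 3/8*a - 2*b**2 - 1/4*b + 9/4 to the basis.

S(f_2,g_3): lcm = a*b. S = 16/3*b**3 + 2/3*b**2 - 6*b.
  reduce S modulo (f_1, f_2, g_3):
  remainder 16/3*b**3 + 2/3*b**2 - 6*b ≠ 0; add g_4 = 16/3*b**3 + 2/3*b**2 - 6*b to the basis.

The other S-polynomials (S(f_1,g_3), S(f_1,g_4), S(f_2,g_4), S(g_3,g_4)) all reduce to 0 modulo the current basis, so we have a Gröbner basis.
Inter-reduce: drop elements whose leading term is divisible by another's, tail-reduce, and make monic.
Reduced Gröbner basis: {a - 16/3*b**2 - 2/3*b + 6, b**3 + 1/8*b**2 - 9/8*b}.

Buchberger on the second generating set:
h_1 = 16*a**2*b - 24*a*b + 6*a - 32*b**2 - 4*b + 36, LT = a**2*b.
h_2 = -20*a**2*b + 3*a*b - 15/2*a + 40*b**2 + 5*b - 45, LT = a**2*b.

S(h_1,h_2): lcm = a**2*b. S = -27/20*a*b.
  reduce S modulo (h_1, h_2):
  remainder -27/20*a*b ≠ 0; add k_3 = -27/20*a*b to the basis.

S(h_1,k_3): lcm = a**2*b. S = -3/2*a*b + 3/8*a - 2*b**2 - 1/4*b + 9/4.
  reduce S modulo (h_1, h_2, k_3):
  remainder 3/8*a - 2*b**2 - 1/4*b + 9/4 ≠ 0; add k_4 = 3/8*a - 2*b**2 - 1/4*b + 9/4 to the basis.

S(k_3,k_4): lcm = a*b. S = 16/3*b**3 + 2/3*b**2 - 6*b.
  reduce S modulo (h_1, h_2, k_3, k_4):
  remainder 16/3*b**3 + 2/3*b**2 - 6*b ≠ 0; add k_5 = 16/3*b**3 + 2/3*b**2 - 6*b to the basis.

The other S-polynomials (S(h_2,k_3), S(h_1,k_4), S(h_2,k_4), S(h_1,k_5), S(h_2,k_5), S(k_3,k_5), S(k_4,k_5)) all reduce to 0 modulo the current basis, so we have a Gröbner basis.
Inter-reduce: drop elements whose leading term is divisible by another's, tail-reduce, and make monic.
Reduced Gröbner basis: {a - 16/3*b**2 - 2/3*b + 6, b**3 + 1/8*b**2 - 9/8*b}.

Same reduced basis, so the two generating sets span the same ideal.
The choice of monomial ordering does not affect the verdict — as long as both bases are computed under the same ordering, their equality decides ideal equality.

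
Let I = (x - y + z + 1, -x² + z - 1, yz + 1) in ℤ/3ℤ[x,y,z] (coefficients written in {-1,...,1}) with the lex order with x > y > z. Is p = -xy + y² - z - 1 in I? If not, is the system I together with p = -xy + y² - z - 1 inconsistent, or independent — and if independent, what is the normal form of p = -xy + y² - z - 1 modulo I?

-xy + y² - z - 1 is independent of I; its normal form modulo I is z³ + z².

First compute the reduced Gröbner basis of I by Buchberger's algorithm.
f_1 = x - y + z + 1, LT = x.
f_2 = -x² + z - 1, LT = x².
f_3 = yz + 1, LT = yz.

S(f_1,f_2): lcm = x². S = -xy + xz + x + z - 1.
  leading term xy: subtract (-y)·f_1 from -xy + xz + x + z - 1 → xz + x - y² + yz + y + z - 1
  leading term xz: subtract (z)·f_1 from xz + x - y² + yz + y + z - 1 → x - y² - yz + y - z² - 1
  leading term x: subtract (1)·f_1 from x - y² - yz + y - z² - 1 → -y² - yz - y - z² - z + 1
  leading term y²: no divisor's leading term divides it; move -y² to the remainder.
  leading term yz: subtract (-1)·f_3 from -yz - y - z² - z + 1 → -y - z² - z - 1
  leading term y: no divisor's leading term divides it; move -y to the remainder.
  leading term z²: no divisor's leading term divides it; move -z² to the remainder.
  leading term z: no divisor's leading term divides it; move -z to the remainder.
  leading term 1: no divisor's leading term divides it; move -1 to the remainder.
  remainder -y² - y - z² - z - 1 ≠ 0; add h_4 = -y² - y - z² - z - 1 to the basis.

S(f_3,h_4): lcm = y²z. S = -yz + y - z³ - z² - z.
  leading term yz: subtract (-1)·f_3 from -yz + y - z³ - z² - z → y - z³ - z² - z + 1
  leading term y: no divisor's leading term divides it; move y to the remainder.
  leading term z³: no divisor's leading term divides it; move -z³ to the remainder.
  leading term z²: no divisor's leading term divides it; move -z² to the remainder.
  leading term z: no divisor's leading term divides it; move -z to the remainder.
  leading term 1: no divisor's leading term divides it; move 1 to the remainder.
  remainder y - z³ - z² - z + 1 ≠ 0; add h_5 = y - z³ - z² - z + 1 to the basis.

S(f_3,h_5): lcm = yz. S = z⁴ + z³ + z² - z + 1.
  leading term z⁴: no divisor's leading term divides it; move z⁴ to the remainder.
  leading term z³: no divisor's leading term divides it; move z³ to the remainder.
  leading term z²: no divisor's leading term divides it; move z² to the remainder.
  leading term z: no divisor's leading term divides it; move -z to the remainder.
  leading term 1: no divisor's leading term divides it; move 1 to the remainder.
  remainder z⁴ + z³ + z² - z + 1 ≠ 0; add h_6 = z⁴ + z³ + z² - z + 1 to the basis.

The other S-polynomials (S(f_1,f_3), S(f_2,f_3), S(f_1,h_4), S(f_2,h_4), S(f_1,h_5), S(f_2,h_5), S(h_4,h_5), S(f_1,h_6), S(f_2,h_6), S(f_3,h_6), S(h_4,h_6), S(h_5,h_6)) all reduce to 0 modulo the current basis, so we have a Gröbner basis.
Inter-reduce: drop elements whose leading term is divisible by another's, tail-reduce, and make monic.
Reduced Gröbner basis: {x - z³ - z² - 1, y - z³ - z² - z + 1, z⁴ + z³ + z² - z + 1}.
Label its elements g_1 = x - z³ - z² - 1, g_2 = y - z³ - z² - z + 1, g_3 = z⁴ + z³ + z² - z + 1.

Reduce p = -xy + y² - z - 1 modulo G:
  leading term xy: subtract (-y)·g_1 from -xy + y² - z - 1 → y² - yz³ - yz² - y - z - 1
  leading term y²: subtract (y)·g_2 from y² - yz³ - yz² - y - z - 1 → yz + y - z - 1
  leading term yz: subtract (z)·g_2 from yz + y - z - 1 → y + z⁴ + z³ + z² + z - 1
  leading term y: subtract (1)·g_2 from y + z⁴ + z³ + z² + z - 1 → z⁴ - z³ - z² - z + 1
  leading term z⁴: subtract (1)·g_3 from z⁴ - z³ - z² - z + 1 → z³ + z²
  leading term z³: no divisor's leading term divides it; move z³ to the remainder.
  leading term z²: no divisor's leading term divides it; move z² to the remainder.
  normal form = z³ + z².
The normal form is nonzero, so p ∉ I. Since p minus its normal form lies in I, I + (p) = I + (r) where r = z³ + z²; decide whether this ideal is the whole ring.
Run Buchberger on G together with r (pairs among the g_i already reduce to 0 since G is a Gröbner basis):
g_1 = x - z³ - z² - 1, LT = x.
g_2 = y - z³ - z² - z + 1, LT = y.
g_3 = z⁴ + z³ + z² - z + 1, LT = z⁴.
r = z³ + z², LT = z³.

S(g_3,r): lcm = z⁴. S = z² - z + 1.
  leading term z²: no divisor's leading term divides it; move z² to the remainder.
  leading term z: no divisor's leading term divides it; move -z to the remainder.
  leading term 1: no divisor's leading term divides it; move 1 to the remainder.
  remainder z² - z + 1 ≠ 0; add m_5 = z² - z + 1 to the basis.

S(r,m_5): lcm = z³. S = -z² - z.
  leading term z²: subtract (-1)·m_5 from -z² - z → z + 1
  leading term z: no divisor's leading term divides it; move z to the remainder.
  leading term 1: no divisor's leading term divides it; move 1 to the remainder.
  remainder z + 1 ≠ 0; add m_6 = z + 1 to the basis.

The other S-polynomials (S(g_1,g_2), S(g_1,g_3), S(g_1,r), S(g_2,g_3), S(g_2,r), S(g_1,m_5), S(g_2,m_5), S(g_3,m_5), S(g_1,m_6), S(g_2,m_6), S(g_3,m_6), S(r,m_6), S(m_5,m_6)) all reduce to 0 modulo the current basis, so we have a Gröbner basis.
Inter-reduce: drop elements whose leading term is divisible by another's, tail-reduce, and make monic.
Reduced Gröbner basis: {x - 1, y - 1, z + 1}.
The reduced Gröbner basis of I + (p) is {x - 1, y - 1, z + 1} ≠ {1}, a proper ideal, so the enlarged system stays consistent: p is independent of I, with normal form z³ + z².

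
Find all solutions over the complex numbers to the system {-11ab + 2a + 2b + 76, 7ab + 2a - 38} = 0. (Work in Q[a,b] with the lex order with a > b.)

Compute a lex Gröbner basis by Buchberger's algorithm.
f_1 = -11ab + 2a + 2b + 76, LT = ab.
f_2 = 7ab + 2a - 38, LT = ab.

S(f_1,f_2): lcm = ab. S = -36/77a - 2/11b - 114/77.
  reduce S modulo (f_1, f_2):
  remainder -36/77a - 2/11b - 114/77 ≠ 0; add h_3 = -36/77a - 2/11b - 114/77 to the basis.

S(f_1,h_3): lcm = ab. S = -2/11a - 7/18b^2 - 221/66b - 76/11.
  reduce S modulo (f_1, f_2, h_3):
  remainder -7/18b^2 - 59/18b - 19/3 ≠ 0; add h_4 = -7/18b^2 - 59/18b - 19/3 to the basis.

The other S-polynomials (S(f_2,h_3), S(f_1,h_4), S(f_2,h_4), S(h_3,h_4)) all reduce to 0 modulo the current basis, so we have a Gröbner basis.
Inter-reduce: drop elements whose leading term is divisible by another's, tail-reduce, and make monic.
Reduced Gröbner basis: {a + 7/18b + 19/6, b^2 + 59/7b + 114/7}.

The lex basis is triangular: the last element involves only b. Solving b^2 + 59/7b + 114/7 = 0 gives b ∈ {-38/7, -3}; substituting each value into the earlier elements determines the remaining variables.
  b = -38/7: the earlier basis element becomes a + 19/18 = 0, giving a = -19/18 — point (-19/18, -38/7).
  b = -3: the earlier basis element becomes a + 2 = 0, giving a = -2 — point (-2, -3).

{(-19/18, -38/7), (-2, -3)}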